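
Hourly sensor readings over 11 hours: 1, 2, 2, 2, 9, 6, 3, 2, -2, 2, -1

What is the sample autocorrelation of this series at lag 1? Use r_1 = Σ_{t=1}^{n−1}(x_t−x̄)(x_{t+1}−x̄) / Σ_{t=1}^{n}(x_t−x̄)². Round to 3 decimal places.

Mean x̄ = (1 + 2 + 2 + 2 + 9 + 6 + 3 + 2 − 2 + 2 − 1)/11 = 2.3636
Numerator Σ_{t=1}^{10}(x_t−x̄)(x_{t+1}−x̄) = 28.9587
Denominator Σ(x_t−x̄)² = 90.5455
r_1 = 28.9587 / 90.5455 = 0.320

0.320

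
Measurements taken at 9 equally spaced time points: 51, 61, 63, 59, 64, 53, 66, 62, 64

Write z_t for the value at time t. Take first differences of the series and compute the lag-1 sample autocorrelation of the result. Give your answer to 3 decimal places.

-0.623

First differences Δz: 10, 2, -4, 5, -11, 13, -4, 2
Mean of differences = 1.6250
Numerator Σ(Δz_t−Δz̄)(Δz_{t+1}−Δz̄) = -270.2656
Denominator Σ(Δz_t−Δz̄)² = 433.8750
r_1(Δz) = -270.2656 / 433.8750 = -0.623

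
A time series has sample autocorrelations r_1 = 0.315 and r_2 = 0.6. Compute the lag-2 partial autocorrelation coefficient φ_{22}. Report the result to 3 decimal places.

φ_{22} = (r_2 − r_1²) / (1 − r_1²)
r_1² = (0.315)² = 0.099225
Numerator = 0.6 − 0.0992 = 0.5008; denominator = 1 − 0.0992 = 0.9008
φ_{22} = 0.5008 / 0.9008 = 0.556

0.556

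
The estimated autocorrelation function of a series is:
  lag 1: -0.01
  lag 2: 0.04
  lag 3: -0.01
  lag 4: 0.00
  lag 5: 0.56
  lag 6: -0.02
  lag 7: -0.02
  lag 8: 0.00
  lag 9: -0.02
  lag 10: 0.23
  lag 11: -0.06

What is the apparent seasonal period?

The largest autocorrelation is r_5 = 0.56, with a weaker echo at lag 10 (0.23); the remaining lags stay at or below 0.04.
The dominant spike at lag 5 indicates a seasonal period of 5.

5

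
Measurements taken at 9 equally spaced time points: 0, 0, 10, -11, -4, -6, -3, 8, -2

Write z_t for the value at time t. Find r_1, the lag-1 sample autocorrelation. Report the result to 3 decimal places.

-0.205

Mean z̄ = (0 + 0 + 10 − 11 − 4 − 6 − 3 + 8 − 2)/9 = -0.8889
Numerator Σ_{t=1}^{8}(z_t−z̄)(z_{t+1}−z̄) = -70.1235
Denominator Σ(z_t−z̄)² = 342.8889
r_1 = -70.1235 / 342.8889 = -0.205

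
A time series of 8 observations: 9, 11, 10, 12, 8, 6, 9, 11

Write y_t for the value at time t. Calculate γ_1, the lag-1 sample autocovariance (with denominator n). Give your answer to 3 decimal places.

0.469

Mean ȳ = (9 + 11 + 10 + 12 + 8 + 6 + 9 + 11)/8 = 9.5000
Deviations: -0.5000, 1.5000, 0.5000, 2.5000, -1.5000, -3.5000, -0.5000, 1.5000
Σ_{t=1}^{7}(y_t−ȳ)(y_{t+1}−ȳ) = 3.7500
γ_1 = 3.7500 / 8 = 0.469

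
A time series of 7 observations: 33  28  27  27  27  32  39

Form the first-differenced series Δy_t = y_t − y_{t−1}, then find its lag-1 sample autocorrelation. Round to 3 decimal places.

0.372

First differences Δy: -5, -1, 0, 0, 5, 7
Mean of differences = 1.0000
Numerator Σ(Δy_t−Δȳ)(Δy_{t+1}−Δȳ) = 35.0000
Denominator Σ(Δy_t−Δȳ)² = 94.0000
r_1(Δy) = 35.0000 / 94.0000 = 0.372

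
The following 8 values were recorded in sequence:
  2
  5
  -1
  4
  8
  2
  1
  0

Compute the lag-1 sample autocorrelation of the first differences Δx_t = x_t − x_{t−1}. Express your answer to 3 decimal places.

-0.375

First differences Δx: 3, -6, 5, 4, -6, -1, -1
Mean of differences = -0.2857
Numerator Σ(Δx_t−Δx̄)(Δx_{t+1}−Δx̄) = -46.2245
Denominator Σ(Δx_t−Δx̄)² = 123.4286
r_1(Δx) = -46.2245 / 123.4286 = -0.375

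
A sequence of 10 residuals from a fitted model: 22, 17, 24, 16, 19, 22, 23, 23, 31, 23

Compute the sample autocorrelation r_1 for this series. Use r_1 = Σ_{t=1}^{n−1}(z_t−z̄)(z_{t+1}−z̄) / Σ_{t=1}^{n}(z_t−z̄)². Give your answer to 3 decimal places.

0.095

Mean z̄ = (22 + 17 + 24 + 16 + 19 + 22 + 23 + 23 + 31 + 23)/10 = 22.0000
Numerator Σ_{t=1}^{9}(z_t−z̄)(z_{t+1}−z̄) = 15.0000
Denominator Σ(z_t−z̄)² = 158.0000
r_1 = 15.0000 / 158.0000 = 0.095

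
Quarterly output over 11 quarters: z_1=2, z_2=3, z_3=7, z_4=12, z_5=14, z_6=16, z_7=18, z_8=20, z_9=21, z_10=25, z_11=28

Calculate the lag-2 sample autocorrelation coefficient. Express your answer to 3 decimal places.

Mean z̄ = (2 + 3 + 7 + 12 + 14 + 16 + 18 + 20 + 21 + 25 + 28)/11 = 15.0909
Numerator Σ_{t=1}^{9}(z_t−z̄)(z_{t+2}−z̄) = 292.7107
Denominator Σ(z_t−z̄)² = 726.9091
r_2 = 292.7107 / 726.9091 = 0.403

0.403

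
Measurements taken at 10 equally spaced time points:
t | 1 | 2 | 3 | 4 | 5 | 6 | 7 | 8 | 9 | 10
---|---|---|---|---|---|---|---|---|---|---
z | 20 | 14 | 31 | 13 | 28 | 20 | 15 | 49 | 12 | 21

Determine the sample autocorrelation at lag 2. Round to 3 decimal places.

Mean z̄ = (20 + 14 + 31 + 13 + 28 + 20 + 15 + 49 + 12 + 21)/10 = 22.3000
Numerator Σ_{t=1}^{8}(z_t−z̄)(z_{t+2}−z̄) = 65.6200
Denominator Σ(z_t−z̄)² = 1148.1000
r_2 = 65.6200 / 1148.1000 = 0.057

0.057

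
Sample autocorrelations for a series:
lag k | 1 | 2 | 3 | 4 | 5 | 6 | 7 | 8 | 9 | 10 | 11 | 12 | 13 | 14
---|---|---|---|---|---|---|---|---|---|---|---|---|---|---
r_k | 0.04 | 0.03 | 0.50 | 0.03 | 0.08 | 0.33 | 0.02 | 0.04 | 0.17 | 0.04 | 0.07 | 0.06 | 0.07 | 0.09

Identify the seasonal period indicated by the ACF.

3

The largest autocorrelation is r_3 = 0.50, with weaker echoes at lags 6 (0.33) and 9 (0.17); the remaining lags stay at or below 0.09.
The dominant spike at lag 3 indicates a seasonal period of 3.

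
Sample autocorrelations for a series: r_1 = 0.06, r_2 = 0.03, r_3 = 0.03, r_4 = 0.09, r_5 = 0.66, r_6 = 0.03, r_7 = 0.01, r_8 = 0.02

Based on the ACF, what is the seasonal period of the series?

5

The largest autocorrelation is r_5 = 0.66; the remaining lags stay at or below 0.09.
The dominant spike at lag 5 indicates a seasonal period of 5.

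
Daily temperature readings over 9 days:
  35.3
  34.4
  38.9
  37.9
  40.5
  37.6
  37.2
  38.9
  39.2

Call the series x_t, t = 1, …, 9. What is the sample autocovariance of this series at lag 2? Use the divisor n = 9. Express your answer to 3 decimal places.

-0.302

Mean x̄ = (35.3 + 34.4 + 38.9 + 37.9 + 40.5 + 37.6 + 37.2 + 38.9 + 39.2)/9 = 37.7667
Σ_{t=1}^{7}(x_t−x̄)(x_{t+2}−x̄) = -2.7189
γ_2 = -2.7189 / 9 = -0.302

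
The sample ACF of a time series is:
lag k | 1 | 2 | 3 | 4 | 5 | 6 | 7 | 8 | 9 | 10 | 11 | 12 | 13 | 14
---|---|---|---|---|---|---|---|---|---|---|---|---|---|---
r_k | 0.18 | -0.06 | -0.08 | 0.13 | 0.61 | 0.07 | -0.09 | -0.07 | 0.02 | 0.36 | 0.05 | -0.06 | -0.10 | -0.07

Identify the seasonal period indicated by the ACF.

The largest autocorrelation is r_5 = 0.61, with a weaker echo at lag 10 (0.36); the remaining lags stay at or below 0.18.
The dominant spike at lag 5 indicates a seasonal period of 5.

5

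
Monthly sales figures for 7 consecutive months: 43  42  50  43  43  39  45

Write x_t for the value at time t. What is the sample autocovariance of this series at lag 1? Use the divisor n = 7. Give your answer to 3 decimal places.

-2.353

Mean x̄ = (43 + 42 + 50 + 43 + 43 + 39 + 45)/7 = 43.5714
Deviations: -0.5714, -1.5714, 6.4286, -0.5714, -0.5714, -4.5714, 1.4286
Σ_{t=1}^{6}(x_t−x̄)(x_{t+1}−x̄) = -16.4694
γ_1 = -16.4694 / 7 = -2.353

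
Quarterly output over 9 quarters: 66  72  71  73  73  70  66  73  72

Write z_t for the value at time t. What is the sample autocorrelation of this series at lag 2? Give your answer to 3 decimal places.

-0.280

Mean z̄ = (66 + 72 + 71 + 73 + 73 + 70 + 66 + 73 + 72)/9 = 70.6667
Σ(z_t−z̄)(z_{t+2}−z̄) = (-1.5556) + (3.1111) + (0.7778) + (-1.5556) + (-10.8889) + (-1.5556) + (-6.2222) = -17.8889
Denominator Σ(z_t−z̄)² = 64.0000
r_2 = -17.8889 / 64.0000 = -0.280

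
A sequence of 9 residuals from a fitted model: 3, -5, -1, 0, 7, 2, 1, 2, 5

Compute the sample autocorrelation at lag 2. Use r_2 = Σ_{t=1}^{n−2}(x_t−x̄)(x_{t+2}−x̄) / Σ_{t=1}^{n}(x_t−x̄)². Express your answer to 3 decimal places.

Mean x̄ = (3 − 5 − 1 + 0 + 7 + 2 + 1 + 2 + 5)/9 = 1.5556
Numerator Σ_{t=1}^{7}(x_t−x̄)(x_{t+2}−x̄) = -12.8395
Denominator Σ(x_t−x̄)² = 96.2222
r_2 = -12.8395 / 96.2222 = -0.133

-0.133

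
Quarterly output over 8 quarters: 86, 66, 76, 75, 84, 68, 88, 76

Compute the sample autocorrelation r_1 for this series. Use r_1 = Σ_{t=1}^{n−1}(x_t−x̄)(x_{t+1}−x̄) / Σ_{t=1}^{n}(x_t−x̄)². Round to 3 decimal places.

-0.592

Mean x̄ = (86 + 66 + 76 + 75 + 84 + 68 + 88 + 76)/8 = 77.3750
Deviations from mean: 8.6250, -11.3750, -1.3750, -2.3750, 6.6250, -9.3750, 10.6250, -1.3750
Σ(x_t−x̄)(x_{t+1}−x̄) = (-98.1094) + (15.6406) + (3.2656) + (-15.7344) + (-62.1094) + (-99.6094) + (-14.6094) = -271.2656
Denominator Σ(x_t−x̄)² = 457.8750
r_1 = -271.2656 / 457.8750 = -0.592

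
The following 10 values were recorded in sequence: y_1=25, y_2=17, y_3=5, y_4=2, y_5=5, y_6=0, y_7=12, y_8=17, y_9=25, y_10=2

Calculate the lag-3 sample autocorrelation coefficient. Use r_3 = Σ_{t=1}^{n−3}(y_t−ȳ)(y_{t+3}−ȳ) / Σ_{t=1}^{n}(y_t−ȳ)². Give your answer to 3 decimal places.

Mean ȳ = (25 + 17 + 5 + 2 + 5 + 0 + 12 + 17 + 25 + 2)/10 = 11.0000
Σ(y_t−ȳ)(y_{t+3}−ȳ) = (-126.0000) + (-36.0000) + (66.0000) + (-9.0000) + (-36.0000) + (-154.0000) + (-9.0000) = -304.0000
Denominator Σ(y_t−ȳ)² = 820.0000
r_3 = -304.0000 / 820.0000 = -0.371

-0.371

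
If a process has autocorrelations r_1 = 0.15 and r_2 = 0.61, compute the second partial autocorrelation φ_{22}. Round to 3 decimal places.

φ_{22} = (r_2 − r_1²) / (1 − r_1²)
r_1² = (0.15)² = 0.0225
Numerator = 0.61 − 0.0225 = 0.5875; denominator = 1 − 0.0225 = 0.9775
φ_{22} = 0.5875 / 0.9775 = 0.601

0.601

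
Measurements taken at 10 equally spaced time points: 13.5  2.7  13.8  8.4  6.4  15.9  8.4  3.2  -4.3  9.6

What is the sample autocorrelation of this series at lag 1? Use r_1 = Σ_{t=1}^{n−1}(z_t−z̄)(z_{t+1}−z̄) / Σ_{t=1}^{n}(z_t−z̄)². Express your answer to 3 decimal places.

-0.098

Mean z̄ = (13.5 + 2.7 + 13.8 + 8.4 + 6.4 + 15.9 + 8.4 + 3.2 − 4.3 + 9.6)/10 = 7.7600
Numerator Σ_{t=1}^{9}(z_t−z̄)(z_{t+1}−z̄) = -32.5876
Denominator Σ(z_t−z̄)² = 333.5840
r_1 = -32.5876 / 333.5840 = -0.098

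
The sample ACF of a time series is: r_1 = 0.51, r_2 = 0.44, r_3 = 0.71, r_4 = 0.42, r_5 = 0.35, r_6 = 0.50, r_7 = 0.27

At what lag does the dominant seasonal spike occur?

The largest autocorrelation is r_3 = 0.71; the remaining lags stay at or below 0.51. The elevated value at lag 1 (0.51), dropping to 0.44 at lag 2, reflects decaying short-term dependence rather than seasonality.
The dominant spike at lag 3 indicates a seasonal period of 3.

3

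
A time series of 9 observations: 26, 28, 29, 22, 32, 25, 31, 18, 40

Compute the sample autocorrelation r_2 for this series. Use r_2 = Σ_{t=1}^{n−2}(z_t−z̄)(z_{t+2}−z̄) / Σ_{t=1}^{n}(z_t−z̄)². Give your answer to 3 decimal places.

Mean z̄ = (26 + 28 + 29 + 22 + 32 + 25 + 31 + 18 + 40)/9 = 27.8889
Numerator Σ_{t=1}^{7}(z_t−z̄)(z_{t+2}−z̄) = 97.8642
Denominator Σ(z_t−z̄)² = 318.8889
r_2 = 97.8642 / 318.8889 = 0.307

0.307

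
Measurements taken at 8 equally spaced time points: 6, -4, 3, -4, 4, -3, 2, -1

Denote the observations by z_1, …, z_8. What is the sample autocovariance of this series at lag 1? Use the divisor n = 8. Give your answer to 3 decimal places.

Mean z̄ = (6 − 4 + 3 − 4 + 4 − 3 + 2 − 1)/8 = 0.3750
Deviations: 5.6250, -4.3750, 2.6250, -4.3750, 3.6250, -3.3750, 1.6250, -1.3750
Σ_{t=1}^{7}(z_t−z̄)(z_{t+1}−z̄) = -83.3906
γ_1 = -83.3906 / 8 = -10.424

-10.424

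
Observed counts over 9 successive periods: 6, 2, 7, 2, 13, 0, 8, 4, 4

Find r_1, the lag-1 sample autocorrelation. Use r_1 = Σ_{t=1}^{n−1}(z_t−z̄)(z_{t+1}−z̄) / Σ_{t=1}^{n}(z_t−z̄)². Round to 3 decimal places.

-0.782

Mean z̄ = (6 + 2 + 7 + 2 + 13 + 0 + 8 + 4 + 4)/9 = 5.1111
Numerator Σ_{t=1}^{8}(z_t−z̄)(z_{t+1}−z̄) = -96.1235
Denominator Σ(z_t−z̄)² = 122.8889
r_1 = -96.1235 / 122.8889 = -0.782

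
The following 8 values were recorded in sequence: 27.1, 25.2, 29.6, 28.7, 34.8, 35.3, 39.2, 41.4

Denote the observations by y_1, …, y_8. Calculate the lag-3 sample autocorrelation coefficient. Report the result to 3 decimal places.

Mean ȳ = (27.1 + 25.2 + 29.6 + 28.7 + 34.8 + 35.3 + 39.2 + 41.4)/8 = 32.6625
Deviations from mean: -5.5625, -7.4625, -3.0625, -3.9625, 2.1375, 2.6375, 6.5375, 8.7375
Σ(y_t−ȳ)(y_{t+3}−ȳ) = (22.0414) + (-15.9511) + (-8.0773) + (-25.9048) + (18.6764) = -9.2155
Denominator Σ(y_t−ȳ)² = 242.3188
r_3 = -9.2155 / 242.3188 = -0.038

-0.038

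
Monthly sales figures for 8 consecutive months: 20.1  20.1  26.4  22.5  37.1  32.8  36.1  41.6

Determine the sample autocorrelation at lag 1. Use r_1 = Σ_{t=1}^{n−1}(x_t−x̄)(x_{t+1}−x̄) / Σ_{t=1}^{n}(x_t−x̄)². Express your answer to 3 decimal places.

0.431

Mean x̄ = (20.1 + 20.1 + 26.4 + 22.5 + 37.1 + 32.8 + 36.1 + 41.6)/8 = 29.5875
Deviations from mean: -9.4875, -9.4875, -3.1875, -7.0875, 7.5125, 3.2125, 6.5125, 12.0125
Σ(x_t−x̄)(x_{t+1}−x̄) = (90.0127) + (30.2414) + (22.5914) + (-53.2448) + (24.1339) + (20.9214) + (78.2314) = 212.8873
Denominator Σ(x_t−x̄)² = 493.8888
r_1 = 212.8873 / 493.8888 = 0.431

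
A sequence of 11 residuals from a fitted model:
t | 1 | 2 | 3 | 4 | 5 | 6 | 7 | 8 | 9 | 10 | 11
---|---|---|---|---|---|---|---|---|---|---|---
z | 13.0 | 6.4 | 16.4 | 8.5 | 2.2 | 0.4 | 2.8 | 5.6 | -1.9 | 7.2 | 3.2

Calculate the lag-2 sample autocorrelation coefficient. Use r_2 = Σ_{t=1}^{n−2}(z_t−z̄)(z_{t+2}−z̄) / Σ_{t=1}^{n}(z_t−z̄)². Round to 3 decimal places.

0.275

Mean z̄ = (13.0 + 6.4 + 16.4 + 8.5 + 2.2 + 0.4 + 2.8 + 5.6 − 1.9 + 7.2 + 3.2)/11 = 5.8000
Numerator Σ_{t=1}^{9}(z_t−z̄)(z_{t+2}−z̄) = 79.9200
Denominator Σ(z_t−z̄)² = 291.0200
r_2 = 79.9200 / 291.0200 = 0.275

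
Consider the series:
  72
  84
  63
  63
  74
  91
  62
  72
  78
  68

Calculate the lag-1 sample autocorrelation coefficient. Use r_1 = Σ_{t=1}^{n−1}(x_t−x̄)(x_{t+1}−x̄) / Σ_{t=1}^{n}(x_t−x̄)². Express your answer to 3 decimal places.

-0.280

Mean x̄ = (72 + 84 + 63 + 63 + 74 + 91 + 62 + 72 + 78 + 68)/10 = 72.7000
Numerator Σ_{t=1}^{9}(x_t−x̄)(x_{t+1}−x̄) = -229.1900
Denominator Σ(x_t−x̄)² = 818.1000
r_1 = -229.1900 / 818.1000 = -0.280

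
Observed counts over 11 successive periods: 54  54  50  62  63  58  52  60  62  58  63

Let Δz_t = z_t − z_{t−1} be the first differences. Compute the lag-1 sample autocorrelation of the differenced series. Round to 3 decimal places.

First differences Δz: 0, -4, 12, 1, -5, -6, 8, 2, -4, 5
Mean of differences = 0.9000
Numerator Σ(Δz_t−Δz̄)(Δz_{t+1}−Δz̄) = -75.4100
Denominator Σ(Δz_t−Δz̄)² = 322.9000
r_1(Δz) = -75.4100 / 322.9000 = -0.234

-0.234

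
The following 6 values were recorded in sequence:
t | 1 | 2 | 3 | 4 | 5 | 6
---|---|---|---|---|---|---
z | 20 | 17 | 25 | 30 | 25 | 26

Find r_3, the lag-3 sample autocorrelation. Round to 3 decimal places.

Mean z̄ = (20 + 17 + 25 + 30 + 25 + 26)/6 = 23.8333
Σ(z_t−z̄)(z_{t+3}−z̄) = (-23.6389) + (-7.9722) + (2.5278) = -29.0833
Denominator Σ(z_t−z̄)² = 106.8333
r_3 = -29.0833 / 106.8333 = -0.272

-0.272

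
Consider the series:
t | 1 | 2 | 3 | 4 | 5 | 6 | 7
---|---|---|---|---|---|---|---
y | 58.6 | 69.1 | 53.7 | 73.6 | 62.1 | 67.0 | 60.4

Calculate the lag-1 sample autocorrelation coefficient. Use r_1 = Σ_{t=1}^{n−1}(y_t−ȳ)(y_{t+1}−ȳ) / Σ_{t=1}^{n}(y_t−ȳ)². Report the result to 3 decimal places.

Mean ȳ = (58.6 + 69.1 + 53.7 + 73.6 + 62.1 + 67.0 + 60.4)/7 = 63.5000
Deviations from mean: -4.9000, 5.6000, -9.8000, 10.1000, -1.4000, 3.5000, -3.1000
Numerator Σ_{t=1}^{6}(y_t−ȳ)(y_{t+1}−ȳ) = -211.1900
Denominator Σ(y_t−ȳ)² = 277.2400
r_1 = -211.1900 / 277.2400 = -0.762

-0.762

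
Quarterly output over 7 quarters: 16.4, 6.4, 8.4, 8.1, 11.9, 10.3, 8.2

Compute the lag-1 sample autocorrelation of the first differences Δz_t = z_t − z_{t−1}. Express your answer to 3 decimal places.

First differences Δz: -10.0, 2.0, -0.3, 3.8, -1.6, -2.1
Mean of differences = -1.3667
Numerator Σ(Δz_t−Δz̄)(Δz_{t+1}−Δz̄) = -20.9978
Denominator Σ(Δz_t−Δz̄)² = 114.2933
r_1(Δz) = -20.9978 / 114.2933 = -0.184

-0.184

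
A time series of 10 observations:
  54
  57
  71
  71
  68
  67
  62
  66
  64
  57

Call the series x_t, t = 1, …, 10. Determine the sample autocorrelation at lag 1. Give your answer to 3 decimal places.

Mean x̄ = (54 + 57 + 71 + 71 + 68 + 67 + 62 + 66 + 64 + 57)/10 = 63.7000
Numerator Σ_{t=1}^{9}(x_t−x̄)(x_{t+1}−x̄) = 104.1100
Denominator Σ(x_t−x̄)² = 328.1000
r_1 = 104.1100 / 328.1000 = 0.317

0.317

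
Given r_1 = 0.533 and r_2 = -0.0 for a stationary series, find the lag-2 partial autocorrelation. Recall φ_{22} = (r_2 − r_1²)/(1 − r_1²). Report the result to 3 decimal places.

-0.397

φ_{22} = (r_2 − r_1²) / (1 − r_1²)
r_1² = (0.533)² = 0.284089
Numerator = -0.0 − 0.2841 = -0.2841; denominator = 1 − 0.2841 = 0.7159
φ_{22} = -0.2841 / 0.7159 = -0.397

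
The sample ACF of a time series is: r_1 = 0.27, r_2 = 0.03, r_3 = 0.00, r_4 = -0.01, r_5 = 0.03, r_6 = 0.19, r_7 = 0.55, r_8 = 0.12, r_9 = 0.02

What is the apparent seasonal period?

7

The largest autocorrelation is r_7 = 0.55; the remaining lags stay at or below 0.27. The elevated value at lag 1 (0.27), dropping to 0.03 at lag 2, reflects decaying short-term dependence rather than seasonality.
The dominant spike at lag 7 indicates a seasonal period of 7.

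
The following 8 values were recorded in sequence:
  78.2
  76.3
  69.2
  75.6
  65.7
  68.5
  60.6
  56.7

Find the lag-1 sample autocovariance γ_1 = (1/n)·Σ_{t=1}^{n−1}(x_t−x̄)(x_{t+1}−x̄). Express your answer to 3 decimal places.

Mean x̄ = (78.2 + 76.3 + 69.2 + 75.6 + 65.7 + 68.5 + 60.6 + 56.7)/8 = 68.8500
Deviations: 9.3500, 7.4500, 0.3500, 6.7500, -3.1500, -0.3500, -8.2500, -12.1500
Σ_{t=1}^{7}(x_t−x̄)(x_{t+1}−x̄) = 157.5925
γ_1 = 157.5925 / 8 = 19.699

19.699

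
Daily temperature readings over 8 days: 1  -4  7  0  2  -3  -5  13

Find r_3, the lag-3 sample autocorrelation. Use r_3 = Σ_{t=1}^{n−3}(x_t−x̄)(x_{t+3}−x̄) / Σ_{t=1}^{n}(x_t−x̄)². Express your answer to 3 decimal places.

Mean x̄ = (1 − 4 + 7 + 0 + 2 − 3 − 5 + 13)/8 = 1.3750
Deviations from mean: -0.3750, -5.3750, 5.6250, -1.3750, 0.6250, -4.3750, -6.3750, 11.6250
Numerator Σ_{t=1}^{5}(x_t−x̄)(x_{t+3}−x̄) = -11.4219
Denominator Σ(x_t−x̄)² = 257.8750
r_3 = -11.4219 / 257.8750 = -0.044

-0.044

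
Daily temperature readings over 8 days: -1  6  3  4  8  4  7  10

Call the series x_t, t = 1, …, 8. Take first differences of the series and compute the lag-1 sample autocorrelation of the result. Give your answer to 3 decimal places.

-0.469

First differences Δx: 7, -3, 1, 4, -4, 3, 3
Mean of differences = 1.5714
Numerator Σ(Δx_t−Δx̄)(Δx_{t+1}−Δx̄) = -43.0408
Denominator Σ(Δx_t−Δx̄)² = 91.7143
r_1(Δx) = -43.0408 / 91.7143 = -0.469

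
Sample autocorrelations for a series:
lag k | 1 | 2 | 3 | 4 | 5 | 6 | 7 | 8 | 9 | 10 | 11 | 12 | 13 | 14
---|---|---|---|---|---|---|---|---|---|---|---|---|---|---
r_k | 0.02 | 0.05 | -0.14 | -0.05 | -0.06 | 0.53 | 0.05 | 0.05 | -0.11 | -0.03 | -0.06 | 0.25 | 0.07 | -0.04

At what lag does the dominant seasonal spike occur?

6

The largest autocorrelation is r_6 = 0.53, with a weaker echo at lag 12 (0.25); the remaining lags stay at or below 0.07.
The dominant spike at lag 6 indicates a seasonal period of 6.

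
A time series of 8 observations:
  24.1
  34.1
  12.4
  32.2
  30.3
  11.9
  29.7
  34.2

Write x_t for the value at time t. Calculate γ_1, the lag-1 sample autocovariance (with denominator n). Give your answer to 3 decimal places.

Mean x̄ = (24.1 + 34.1 + 12.4 + 32.2 + 30.3 + 11.9 + 29.7 + 34.2)/8 = 26.1125
Σ_{t=1}^{7}(x_t−x̄)(x_{t+1}−x̄) = -265.0752
γ_1 = -265.0752 / 8 = -33.134

-33.134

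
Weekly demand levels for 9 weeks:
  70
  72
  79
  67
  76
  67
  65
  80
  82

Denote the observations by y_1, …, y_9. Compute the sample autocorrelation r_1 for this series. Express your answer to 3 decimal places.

-0.061

Mean ȳ = (70 + 72 + 79 + 67 + 76 + 67 + 65 + 80 + 82)/9 = 73.1111
Numerator Σ_{t=1}^{8}(y_t−ȳ)(y_{t+1}−ȳ) = -19.4568
Denominator Σ(y_t−ȳ)² = 320.8889
r_1 = -19.4568 / 320.8889 = -0.061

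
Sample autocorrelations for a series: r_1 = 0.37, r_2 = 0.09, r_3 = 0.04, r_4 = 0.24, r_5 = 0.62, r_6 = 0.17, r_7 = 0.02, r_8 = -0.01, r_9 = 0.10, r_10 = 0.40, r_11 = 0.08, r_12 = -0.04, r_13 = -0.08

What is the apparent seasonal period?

5

The largest autocorrelation is r_5 = 0.62, with a weaker echo at lag 10 (0.40); the remaining lags stay at or below 0.37. The elevated value at lag 1 (0.37), dropping to 0.09 at lag 2, reflects decaying short-term dependence rather than seasonality.
The dominant spike at lag 5 indicates a seasonal period of 5.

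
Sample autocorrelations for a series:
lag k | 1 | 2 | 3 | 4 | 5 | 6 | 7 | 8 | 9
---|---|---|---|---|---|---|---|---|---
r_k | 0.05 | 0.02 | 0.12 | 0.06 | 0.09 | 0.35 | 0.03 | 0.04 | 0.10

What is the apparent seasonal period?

6

The largest autocorrelation is r_6 = 0.35; the remaining lags stay at or below 0.12.
The dominant spike at lag 6 indicates a seasonal period of 6.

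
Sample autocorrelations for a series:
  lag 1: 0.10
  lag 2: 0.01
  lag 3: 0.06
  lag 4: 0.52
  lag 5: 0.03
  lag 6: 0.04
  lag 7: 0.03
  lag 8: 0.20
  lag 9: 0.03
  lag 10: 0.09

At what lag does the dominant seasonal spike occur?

4

The largest autocorrelation is r_4 = 0.52, with a weaker echo at lag 8 (0.20); the remaining lags stay at or below 0.10.
The dominant spike at lag 4 indicates a seasonal period of 4.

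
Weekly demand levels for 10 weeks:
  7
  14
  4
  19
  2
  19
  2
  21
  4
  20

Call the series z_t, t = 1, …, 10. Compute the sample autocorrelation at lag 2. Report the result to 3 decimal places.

0.830

Mean z̄ = (7 + 14 + 4 + 19 + 2 + 19 + 2 + 21 + 4 + 20)/10 = 11.2000
Numerator Σ_{t=1}^{8}(z_t−z̄)(z_{t+2}−z̄) = 492.7200
Denominator Σ(z_t−z̄)² = 593.6000
r_2 = 492.7200 / 593.6000 = 0.830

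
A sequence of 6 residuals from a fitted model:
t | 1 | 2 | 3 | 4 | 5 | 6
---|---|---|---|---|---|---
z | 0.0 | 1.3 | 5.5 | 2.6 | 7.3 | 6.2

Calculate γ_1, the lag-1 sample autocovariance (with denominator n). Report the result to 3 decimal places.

Mean z̄ = (0.0 + 1.3 + 5.5 + 2.6 + 7.3 + 6.2)/6 = 3.8167
Deviations: -3.8167, -2.5167, 1.6833, -1.2167, 3.4833, 2.3833
Σ_{t=1}^{5}(z_t−z̄)(z_{t+1}−z̄) = 7.3847
γ_1 = 7.3847 / 6 = 1.231

1.231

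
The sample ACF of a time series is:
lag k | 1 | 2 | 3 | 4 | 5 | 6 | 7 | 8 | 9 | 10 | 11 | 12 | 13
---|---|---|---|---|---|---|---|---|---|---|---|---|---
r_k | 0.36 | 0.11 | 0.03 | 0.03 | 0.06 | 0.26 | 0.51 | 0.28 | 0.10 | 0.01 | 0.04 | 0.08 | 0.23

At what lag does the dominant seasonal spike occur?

7

The largest autocorrelation is r_7 = 0.51; the remaining lags stay at or below 0.36. The elevated value at lag 1 (0.36), dropping to 0.11 at lag 2, reflects decaying short-term dependence rather than seasonality.
The dominant spike at lag 7 indicates a seasonal period of 7.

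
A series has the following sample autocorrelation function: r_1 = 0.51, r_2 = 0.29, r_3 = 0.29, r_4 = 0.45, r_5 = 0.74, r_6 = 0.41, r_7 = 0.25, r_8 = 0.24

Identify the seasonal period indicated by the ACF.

5

The largest autocorrelation is r_5 = 0.74; the remaining lags stay at or below 0.51. The elevated value at lag 1 (0.51), dropping to 0.29 at lag 2, reflects decaying short-term dependence rather than seasonality.
The dominant spike at lag 5 indicates a seasonal period of 5.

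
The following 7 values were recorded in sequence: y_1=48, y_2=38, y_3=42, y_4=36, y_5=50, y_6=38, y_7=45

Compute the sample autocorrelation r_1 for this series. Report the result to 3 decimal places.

Mean ȳ = (48 + 38 + 42 + 36 + 50 + 38 + 45)/7 = 42.4286
Numerator Σ_{t=1}^{6}(y_t−ȳ)(y_{t+1}−ȳ) = -113.6122
Denominator Σ(y_t−ȳ)² = 175.7143
r_1 = -113.6122 / 175.7143 = -0.647

-0.647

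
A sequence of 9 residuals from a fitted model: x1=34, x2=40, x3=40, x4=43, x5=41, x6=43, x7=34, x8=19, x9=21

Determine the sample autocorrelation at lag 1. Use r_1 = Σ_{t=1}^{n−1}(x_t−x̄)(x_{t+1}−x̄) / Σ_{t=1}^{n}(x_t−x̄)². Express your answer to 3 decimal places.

Mean x̄ = (34 + 40 + 40 + 43 + 41 + 43 + 34 + 19 + 21)/9 = 35.0000
Numerator Σ_{t=1}^{8}(x_t−x̄)(x_{t+1}−x̄) = 388.0000
Denominator Σ(x_t−x̄)² = 668.0000
r_1 = 388.0000 / 668.0000 = 0.581

0.581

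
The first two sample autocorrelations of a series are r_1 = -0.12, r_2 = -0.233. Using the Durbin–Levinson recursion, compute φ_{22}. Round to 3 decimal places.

-0.251

φ_{22} = (r_2 − r_1²) / (1 − r_1²)
r_1² = (-0.12)² = 0.0144
Numerator = -0.233 − 0.0144 = -0.2474; denominator = 1 − 0.0144 = 0.9856
φ_{22} = -0.2474 / 0.9856 = -0.251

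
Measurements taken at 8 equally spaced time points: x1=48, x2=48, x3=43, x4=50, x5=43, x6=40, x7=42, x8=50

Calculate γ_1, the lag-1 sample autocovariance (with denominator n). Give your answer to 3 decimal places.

-0.656

Mean x̄ = (48 + 48 + 43 + 50 + 43 + 40 + 42 + 50)/8 = 45.5000
Deviations: 2.5000, 2.5000, -2.5000, 4.5000, -2.5000, -5.5000, -3.5000, 4.5000
Σ_{t=1}^{7}(x_t−x̄)(x_{t+1}−x̄) = -5.2500
γ_1 = -5.2500 / 8 = -0.656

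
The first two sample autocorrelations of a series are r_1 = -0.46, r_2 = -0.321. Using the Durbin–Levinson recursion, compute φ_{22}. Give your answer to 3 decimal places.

-0.676

φ_{22} = (r_2 − r_1²) / (1 − r_1²)
r_1² = (-0.46)² = 0.2116
Numerator = -0.321 − 0.2116 = -0.5326; denominator = 1 − 0.2116 = 0.7884
φ_{22} = -0.5326 / 0.7884 = -0.676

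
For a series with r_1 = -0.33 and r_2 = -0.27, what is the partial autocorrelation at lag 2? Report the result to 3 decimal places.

-0.425

φ_{22} = (r_2 − r_1²) / (1 − r_1²)
r_1² = (-0.33)² = 0.1089
Numerator = -0.27 − 0.1089 = -0.3789; denominator = 1 − 0.1089 = 0.8911
φ_{22} = -0.3789 / 0.8911 = -0.425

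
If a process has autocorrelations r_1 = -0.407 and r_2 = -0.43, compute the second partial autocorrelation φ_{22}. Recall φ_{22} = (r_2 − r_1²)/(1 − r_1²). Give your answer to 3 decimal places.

φ_{22} = (r_2 − r_1²) / (1 − r_1²)
r_1² = (-0.407)² = 0.165649
Numerator = -0.43 − 0.1656 = -0.5956; denominator = 1 − 0.1656 = 0.8344
φ_{22} = -0.5956 / 0.8344 = -0.714

-0.714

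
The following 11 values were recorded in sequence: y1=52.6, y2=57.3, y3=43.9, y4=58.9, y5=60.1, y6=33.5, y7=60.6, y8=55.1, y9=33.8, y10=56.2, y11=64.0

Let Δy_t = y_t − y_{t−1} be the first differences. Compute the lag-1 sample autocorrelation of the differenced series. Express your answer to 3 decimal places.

-0.459

First differences Δy: 4.7, -13.4, 15.0, 1.2, -26.6, 27.1, -5.5, -21.3, 22.4, 7.8
Mean of differences = 1.1400
Numerator Σ(Δy_t−Δȳ)(Δy_{t+1}−Δȳ) = -1333.1056
Denominator Σ(Δy_t−Δȳ)² = 2903.6040
r_1(Δy) = -1333.1056 / 2903.6040 = -0.459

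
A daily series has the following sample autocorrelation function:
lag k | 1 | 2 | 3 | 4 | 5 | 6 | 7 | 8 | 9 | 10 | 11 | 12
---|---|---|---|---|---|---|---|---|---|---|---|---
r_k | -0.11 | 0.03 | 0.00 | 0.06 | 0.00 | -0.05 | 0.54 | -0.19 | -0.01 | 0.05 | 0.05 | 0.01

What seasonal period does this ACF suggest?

7

The largest autocorrelation is r_7 = 0.54; the remaining lags stay at or below 0.06.
The dominant spike at lag 7 indicates a seasonal period of 7.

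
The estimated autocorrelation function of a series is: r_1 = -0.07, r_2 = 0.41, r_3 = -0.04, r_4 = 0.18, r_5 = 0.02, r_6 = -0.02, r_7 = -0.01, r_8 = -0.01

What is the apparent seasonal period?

2

The largest autocorrelation is r_2 = 0.41, with a weaker echo at lag 4 (0.18); the remaining lags stay at or below 0.02.
The dominant spike at lag 2 indicates a seasonal period of 2.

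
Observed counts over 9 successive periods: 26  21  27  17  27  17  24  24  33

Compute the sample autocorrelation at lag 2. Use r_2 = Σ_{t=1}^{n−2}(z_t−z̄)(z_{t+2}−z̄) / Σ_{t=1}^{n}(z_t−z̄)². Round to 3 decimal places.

0.405

Mean z̄ = (26 + 21 + 27 + 17 + 27 + 17 + 24 + 24 + 33)/9 = 24.0000
Numerator Σ_{t=1}^{7}(z_t−z̄)(z_{t+2}−z̄) = 85.0000
Denominator Σ(z_t−z̄)² = 210.0000
r_2 = 85.0000 / 210.0000 = 0.405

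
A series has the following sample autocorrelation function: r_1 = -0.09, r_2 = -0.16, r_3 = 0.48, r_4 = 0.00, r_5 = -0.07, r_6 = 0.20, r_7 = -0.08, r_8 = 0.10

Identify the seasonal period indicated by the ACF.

The largest autocorrelation is r_3 = 0.48, with a weaker echo at lag 6 (0.20); the remaining lags stay at or below 0.10.
The dominant spike at lag 3 indicates a seasonal period of 3.

3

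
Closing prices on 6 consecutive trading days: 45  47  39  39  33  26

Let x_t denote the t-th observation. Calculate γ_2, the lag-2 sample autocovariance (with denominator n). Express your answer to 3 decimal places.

Mean x̄ = (45 + 47 + 39 + 39 + 33 + 26)/6 = 38.1667
Deviations: 6.8333, 8.8333, 0.8333, 0.8333, -5.1667, -12.1667
Σ_{t=1}^{4}(x_t−x̄)(x_{t+2}−x̄) = -1.3889
γ_2 = -1.3889 / 6 = -0.231

-0.231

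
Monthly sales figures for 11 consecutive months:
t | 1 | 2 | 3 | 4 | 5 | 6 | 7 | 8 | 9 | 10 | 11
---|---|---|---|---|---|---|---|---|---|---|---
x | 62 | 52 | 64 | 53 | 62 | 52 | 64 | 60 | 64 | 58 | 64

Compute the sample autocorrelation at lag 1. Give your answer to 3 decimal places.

-0.635

Mean x̄ = (62 + 52 + 64 + 53 + 62 + 52 + 64 + 60 + 64 + 58 + 64)/11 = 59.5455
Numerator Σ_{t=1}^{10}(x_t−x̄)(x_{t+1}−x̄) = -159.2066
Denominator Σ(x_t−x̄)² = 250.7273
r_1 = -159.2066 / 250.7273 = -0.635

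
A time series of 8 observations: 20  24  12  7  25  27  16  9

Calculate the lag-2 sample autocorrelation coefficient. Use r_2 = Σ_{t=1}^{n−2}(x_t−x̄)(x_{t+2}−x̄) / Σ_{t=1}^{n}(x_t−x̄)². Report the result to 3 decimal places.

Mean x̄ = (20 + 24 + 12 + 7 + 25 + 27 + 16 + 9)/8 = 17.5000
Deviations from mean: 2.5000, 6.5000, -5.5000, -10.5000, 7.5000, 9.5000, -1.5000, -8.5000
Σ(x_t−x̄)(x_{t+2}−x̄) = (-13.7500) + (-68.2500) + (-41.2500) + (-99.7500) + (-11.2500) + (-80.7500) = -315.0000
Denominator Σ(x_t−x̄)² = 410.0000
r_2 = -315.0000 / 410.0000 = -0.768

-0.768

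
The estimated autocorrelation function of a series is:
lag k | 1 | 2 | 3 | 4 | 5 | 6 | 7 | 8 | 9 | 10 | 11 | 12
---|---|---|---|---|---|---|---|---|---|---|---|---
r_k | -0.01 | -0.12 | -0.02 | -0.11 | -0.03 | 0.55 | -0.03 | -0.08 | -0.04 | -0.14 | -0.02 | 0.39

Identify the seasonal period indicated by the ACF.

The largest autocorrelation is r_6 = 0.55, with a weaker echo at lag 12 (0.39); the remaining lags stay at or below -0.01.
The dominant spike at lag 6 indicates a seasonal period of 6.

6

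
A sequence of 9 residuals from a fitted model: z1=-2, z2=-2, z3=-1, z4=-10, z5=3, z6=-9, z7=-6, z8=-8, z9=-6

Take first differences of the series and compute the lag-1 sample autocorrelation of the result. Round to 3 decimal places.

-0.808

First differences Δz: 0, 1, -9, 13, -12, 3, -2, 2
Mean of differences = -0.5000
Numerator Σ(Δz_t−Δz̄)(Δz_{t+1}−Δz̄) = -331.2500
Denominator Σ(Δz_t−Δz̄)² = 410.0000
r_1(Δz) = -331.2500 / 410.0000 = -0.808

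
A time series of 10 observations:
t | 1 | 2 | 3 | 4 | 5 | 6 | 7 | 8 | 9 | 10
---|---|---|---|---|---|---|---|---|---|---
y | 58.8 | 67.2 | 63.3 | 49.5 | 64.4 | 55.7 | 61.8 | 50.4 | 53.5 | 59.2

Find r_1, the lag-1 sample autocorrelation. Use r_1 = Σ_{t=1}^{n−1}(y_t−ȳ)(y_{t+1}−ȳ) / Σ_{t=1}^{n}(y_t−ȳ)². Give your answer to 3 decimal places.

-0.209

Mean ȳ = (58.8 + 67.2 + 63.3 + 49.5 + 64.4 + 55.7 + 61.8 + 50.4 + 53.5 + 59.2)/10 = 58.3800
Numerator Σ_{t=1}^{9}(y_t−ȳ)(y_{t+1}−ȳ) = -67.6984
Denominator Σ(y_t−ȳ)² = 324.3160
r_1 = -67.6984 / 324.3160 = -0.209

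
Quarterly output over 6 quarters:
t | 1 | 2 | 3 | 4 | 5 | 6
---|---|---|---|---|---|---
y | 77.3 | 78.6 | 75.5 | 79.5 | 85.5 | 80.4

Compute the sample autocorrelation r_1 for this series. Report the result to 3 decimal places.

0.188

Mean ȳ = (77.3 + 78.6 + 75.5 + 79.5 + 85.5 + 80.4)/6 = 79.4667
Deviations from mean: -2.1667, -0.8667, -3.9667, 0.0333, 6.0333, 0.9333
Numerator Σ_{t=1}^{5}(y_t−ȳ)(y_{t+1}−ȳ) = 11.0156
Denominator Σ(y_t−ȳ)² = 58.4533
r_1 = 11.0156 / 58.4533 = 0.188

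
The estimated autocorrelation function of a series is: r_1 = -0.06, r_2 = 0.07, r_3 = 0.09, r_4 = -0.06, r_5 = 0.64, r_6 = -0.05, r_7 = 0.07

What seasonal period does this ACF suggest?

The largest autocorrelation is r_5 = 0.64; the remaining lags stay at or below 0.09.
The dominant spike at lag 5 indicates a seasonal period of 5.

5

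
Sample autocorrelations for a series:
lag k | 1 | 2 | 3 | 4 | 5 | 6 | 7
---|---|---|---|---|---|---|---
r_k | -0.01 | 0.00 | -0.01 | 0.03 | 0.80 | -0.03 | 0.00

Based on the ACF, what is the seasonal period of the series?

5

The largest autocorrelation is r_5 = 0.80; the remaining lags stay at or below 0.03.
The dominant spike at lag 5 indicates a seasonal period of 5.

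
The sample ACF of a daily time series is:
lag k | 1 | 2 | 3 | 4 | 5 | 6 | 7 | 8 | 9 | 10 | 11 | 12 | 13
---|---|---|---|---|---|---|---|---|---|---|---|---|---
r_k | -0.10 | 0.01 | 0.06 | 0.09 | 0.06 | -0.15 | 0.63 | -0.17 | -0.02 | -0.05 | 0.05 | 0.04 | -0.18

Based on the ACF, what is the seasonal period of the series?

The largest autocorrelation is r_7 = 0.63; the remaining lags stay at or below 0.09.
The dominant spike at lag 7 indicates a seasonal period of 7.

7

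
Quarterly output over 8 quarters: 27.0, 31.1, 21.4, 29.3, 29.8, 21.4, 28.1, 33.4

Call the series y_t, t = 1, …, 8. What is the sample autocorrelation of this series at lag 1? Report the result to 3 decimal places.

Mean ȳ = (27.0 + 31.1 + 21.4 + 29.3 + 29.8 + 21.4 + 28.1 + 33.4)/8 = 27.6875
Numerator Σ_{t=1}^{7}(y_t−ȳ)(y_{t+1}−ȳ) = -44.0539
Denominator Σ(y_t−ȳ)² = 131.0488
r_1 = -44.0539 / 131.0488 = -0.336

-0.336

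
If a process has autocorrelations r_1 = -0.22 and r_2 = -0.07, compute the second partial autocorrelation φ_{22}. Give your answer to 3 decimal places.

-0.124

φ_{22} = (r_2 − r_1²) / (1 − r_1²)
r_1² = (-0.22)² = 0.0484
Numerator = -0.07 − 0.0484 = -0.1184; denominator = 1 − 0.0484 = 0.9516
φ_{22} = -0.1184 / 0.9516 = -0.124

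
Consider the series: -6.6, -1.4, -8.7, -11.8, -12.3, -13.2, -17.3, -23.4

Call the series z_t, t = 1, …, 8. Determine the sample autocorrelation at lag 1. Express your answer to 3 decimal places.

Mean z̄ = (-6.6 − 1.4 − 8.7 − 11.8 − 12.3 − 13.2 − 17.3 − 23.4)/8 = -11.8375
Deviations from mean: 5.2375, 10.4375, 3.1375, 0.0375, -0.4625, -1.3625, -5.4625, -11.5625
Numerator Σ_{t=1}^{7}(z_t−z̄)(z_{t+1}−z̄) = 158.7473
Denominator Σ(z_t−z̄)² = 311.8188
r_1 = 158.7473 / 311.8188 = 0.509

0.509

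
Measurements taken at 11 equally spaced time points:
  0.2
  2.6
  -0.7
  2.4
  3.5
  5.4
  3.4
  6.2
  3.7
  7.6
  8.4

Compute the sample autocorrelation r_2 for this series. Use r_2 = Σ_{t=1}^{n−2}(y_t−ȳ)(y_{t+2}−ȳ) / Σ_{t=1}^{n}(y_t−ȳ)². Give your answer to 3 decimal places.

Mean ȳ = (0.2 + 2.6 − 0.7 + 2.4 + 3.5 + 5.4 + 3.4 + 6.2 + 3.7 + 7.6 + 8.4)/11 = 3.8818
Numerator Σ_{t=1}^{9}(y_t−ȳ)(y_{t+2}−ȳ) = 29.8575
Denominator Σ(y_t−ȳ)² = 80.7164
r_2 = 29.8575 / 80.7164 = 0.370

0.370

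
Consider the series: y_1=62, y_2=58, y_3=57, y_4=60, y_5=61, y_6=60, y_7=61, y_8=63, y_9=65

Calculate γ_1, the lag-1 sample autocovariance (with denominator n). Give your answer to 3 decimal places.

2.155

Mean ȳ = (62 + 58 + 57 + 60 + 61 + 60 + 61 + 63 + 65)/9 = 60.7778
Σ_{t=1}^{8}(y_t−ȳ)(y_{t+1}−ȳ) = 19.3951
γ_1 = 19.3951 / 9 = 2.155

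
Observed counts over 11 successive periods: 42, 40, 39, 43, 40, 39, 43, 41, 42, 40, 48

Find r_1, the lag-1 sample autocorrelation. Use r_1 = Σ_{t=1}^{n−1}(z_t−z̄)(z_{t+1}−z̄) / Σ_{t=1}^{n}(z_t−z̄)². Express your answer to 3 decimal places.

-0.213

Mean z̄ = (42 + 40 + 39 + 43 + 40 + 39 + 43 + 41 + 42 + 40 + 48)/11 = 41.5455
Numerator Σ_{t=1}^{10}(z_t−z̄)(z_{t+1}−z̄) = -14.2066
Denominator Σ(z_t−z̄)² = 66.7273
r_1 = -14.2066 / 66.7273 = -0.213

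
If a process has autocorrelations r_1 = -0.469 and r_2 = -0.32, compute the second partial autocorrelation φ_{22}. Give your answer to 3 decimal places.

-0.692

φ_{22} = (r_2 − r_1²) / (1 − r_1²)
r_1² = (-0.469)² = 0.219961
Numerator = -0.32 − 0.2200 = -0.5400; denominator = 1 − 0.2200 = 0.7800
φ_{22} = -0.5400 / 0.7800 = -0.692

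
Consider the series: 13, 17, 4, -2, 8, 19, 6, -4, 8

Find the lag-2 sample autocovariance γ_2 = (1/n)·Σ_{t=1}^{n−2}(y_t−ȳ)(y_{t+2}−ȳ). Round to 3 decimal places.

-39.321

Mean ȳ = (13 + 17 + 4 − 2 + 8 + 19 + 6 − 4 + 8)/9 = 7.6667
Σ_{t=1}^{7}(y_t−ȳ)(y_{t+2}−ȳ) = -353.8889
γ_2 = -353.8889 / 9 = -39.321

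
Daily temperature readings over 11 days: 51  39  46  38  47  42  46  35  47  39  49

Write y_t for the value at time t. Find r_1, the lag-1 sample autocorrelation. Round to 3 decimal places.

Mean ȳ = (51 + 39 + 46 + 38 + 47 + 42 + 46 + 35 + 47 + 39 + 49)/11 = 43.5455
Numerator Σ_{t=1}^{10}(y_t−ȳ)(y_{t+1}−ȳ) = -177.9339
Denominator Σ(y_t−ȳ)² = 268.7273
r_1 = -177.9339 / 268.7273 = -0.662

-0.662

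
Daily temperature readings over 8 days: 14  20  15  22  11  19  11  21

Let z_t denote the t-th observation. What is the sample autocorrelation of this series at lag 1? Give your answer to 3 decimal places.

Mean z̄ = (14 + 20 + 15 + 22 + 11 + 19 + 11 + 21)/8 = 16.6250
Deviations from mean: -2.6250, 3.3750, -1.6250, 5.3750, -5.6250, 2.3750, -5.6250, 4.3750
Σ(z_t−z̄)(z_{t+1}−z̄) = (-8.8594) + (-5.4844) + (-8.7344) + (-30.2344) + (-13.3594) + (-13.3594) + (-24.6094) = -104.6406
Denominator Σ(z_t−z̄)² = 137.8750
r_1 = -104.6406 / 137.8750 = -0.759

-0.759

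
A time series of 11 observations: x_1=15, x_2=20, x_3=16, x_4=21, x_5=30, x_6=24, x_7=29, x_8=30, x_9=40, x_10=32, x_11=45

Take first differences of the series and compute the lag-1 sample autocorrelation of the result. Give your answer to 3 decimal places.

First differences Δx: 5, -4, 5, 9, -6, 5, 1, 10, -8, 13
Mean of differences = 3.0000
Numerator Σ(Δx_t−Δx̄)(Δx_{t+1}−Δx̄) = -293.0000
Denominator Σ(Δx_t−Δx̄)² = 452.0000
r_1(Δx) = -293.0000 / 452.0000 = -0.648

-0.648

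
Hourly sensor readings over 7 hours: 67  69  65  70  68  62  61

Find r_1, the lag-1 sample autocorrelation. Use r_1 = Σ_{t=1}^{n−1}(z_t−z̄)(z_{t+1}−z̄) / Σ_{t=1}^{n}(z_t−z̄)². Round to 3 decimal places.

0.222

Mean z̄ = (67 + 69 + 65 + 70 + 68 + 62 + 61)/7 = 66.0000
Deviations from mean: 1.0000, 3.0000, -1.0000, 4.0000, 2.0000, -4.0000, -5.0000
Σ(z_t−z̄)(z_{t+1}−z̄) = (3.0000) + (-3.0000) + (-4.0000) + (8.0000) + (-8.0000) + (20.0000) = 16.0000
Denominator Σ(z_t−z̄)² = 72.0000
r_1 = 16.0000 / 72.0000 = 0.222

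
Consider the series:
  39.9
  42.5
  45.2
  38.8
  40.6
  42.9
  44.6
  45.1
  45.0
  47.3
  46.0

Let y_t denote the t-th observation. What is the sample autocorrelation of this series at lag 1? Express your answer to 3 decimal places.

0.376

Mean ȳ = (39.9 + 42.5 + 45.2 + 38.8 + 40.6 + 42.9 + 44.6 + 45.1 + 45.0 + 47.3 + 46.0)/11 = 43.4455
Numerator Σ_{t=1}^{10}(y_t−ȳ)(y_{t+1}−ȳ) = 28.0043
Denominator Σ(y_t−ȳ)² = 74.3873
r_1 = 28.0043 / 74.3873 = 0.376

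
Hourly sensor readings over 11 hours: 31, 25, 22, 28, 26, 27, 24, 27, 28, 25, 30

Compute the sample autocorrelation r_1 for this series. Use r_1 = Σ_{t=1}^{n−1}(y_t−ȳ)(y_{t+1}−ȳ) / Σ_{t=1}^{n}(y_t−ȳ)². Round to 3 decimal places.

Mean ȳ = (31 + 25 + 22 + 28 + 26 + 27 + 24 + 27 + 28 + 25 + 30)/11 = 26.6364
Numerator Σ_{t=1}^{10}(y_t−ȳ)(y_{t+1}−ȳ) = -16.1322
Denominator Σ(y_t−ȳ)² = 68.5455
r_1 = -16.1322 / 68.5455 = -0.235

-0.235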